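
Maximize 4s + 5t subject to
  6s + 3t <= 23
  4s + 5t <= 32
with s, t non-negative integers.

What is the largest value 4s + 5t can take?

The continuous relaxation peaks at (0, 6.4) with value 32.00; rounding to a feasible lattice point costs some objective.
(s,t)=(0,6): 6·0+3·6=18≤23, 4·0+5·6=30≤32, objective 30.
(s,t)=(1,5): 6·1+3·5=21≤23, 4·1+5·5=29≤32, objective 29.
Maximum is 30 at (s,t)=(0,6).

30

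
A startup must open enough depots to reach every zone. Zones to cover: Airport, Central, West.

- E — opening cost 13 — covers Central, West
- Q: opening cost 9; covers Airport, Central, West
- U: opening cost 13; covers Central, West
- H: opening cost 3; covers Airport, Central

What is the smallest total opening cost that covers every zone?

9

The greedy cost-per-new-zone heuristic would pick H and Q for 12, but a cheaper cover exists.
Q alone covers Airport, Central, West — every zone.
Total opening cost: 9.
No cover costs less than 9.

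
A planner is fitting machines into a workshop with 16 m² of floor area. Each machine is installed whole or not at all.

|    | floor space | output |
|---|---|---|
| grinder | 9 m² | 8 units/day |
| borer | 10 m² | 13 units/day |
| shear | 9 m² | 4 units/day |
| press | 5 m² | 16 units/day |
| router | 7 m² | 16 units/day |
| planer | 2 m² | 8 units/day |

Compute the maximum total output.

Allowing fractional choices, the relaxed optimum would be about 42.6, but machines are indivisible.
press + router + planer: floor space 5 + 7 + 2 = 14 ≤ 16, output 16 + 16 + 8 = 40.
grinder + press + planer: floor space 9 + 5 + 2 = 16 ≤ 16, output 8 + 16 + 8 = 32.
press + router: floor space 5 + 7 = 12 ≤ 16, output 16 + 16 = 32.
Best is press, router, and planer with total output 40.

40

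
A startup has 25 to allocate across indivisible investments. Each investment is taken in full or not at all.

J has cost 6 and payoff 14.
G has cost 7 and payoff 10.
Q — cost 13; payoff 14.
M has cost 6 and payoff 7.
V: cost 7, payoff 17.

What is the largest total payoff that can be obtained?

41

J + G + V: cost 6 + 7 + 7 = 20 ≤ 25, payoff 14 + 10 + 17 = 41.
J + M + V: cost 6 + 6 + 7 = 19 ≤ 25, payoff 14 + 7 + 17 = 38.
Best is J, G, and V with total payoff 41.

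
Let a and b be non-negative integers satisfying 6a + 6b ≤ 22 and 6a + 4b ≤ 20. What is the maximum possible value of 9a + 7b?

(a,b)=(3,0) is feasible, giving 27.
(a,b)=(2,1) is feasible, giving 25.
Maximum is 27 at (a,b)=(3,0).

27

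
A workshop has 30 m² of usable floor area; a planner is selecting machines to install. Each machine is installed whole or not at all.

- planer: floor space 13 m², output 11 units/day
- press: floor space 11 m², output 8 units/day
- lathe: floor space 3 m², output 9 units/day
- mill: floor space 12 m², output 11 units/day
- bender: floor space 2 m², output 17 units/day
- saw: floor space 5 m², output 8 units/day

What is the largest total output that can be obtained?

48

Take planer, lathe, mill, and bender: floor space 13 + 3 + 12 + 2 = 30 ≤ 30, output 11 + 9 + 11 + 17 = 48.
No other feasible combination does better.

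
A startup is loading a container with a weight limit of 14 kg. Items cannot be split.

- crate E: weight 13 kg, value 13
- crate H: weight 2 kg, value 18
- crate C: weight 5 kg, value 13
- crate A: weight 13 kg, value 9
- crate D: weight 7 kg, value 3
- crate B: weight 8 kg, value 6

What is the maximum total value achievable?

This is a 0-1 knapsack instance.
crate H + crate B: weight 2 + 8 = 10 ≤ 14, value 18 + 6 = 24.
crate H + crate C + crate D: weight 2 + 5 + 7 = 14 ≤ 14, value 18 + 13 + 3 = 34.
crate H + crate C: weight 2 + 5 = 7 ≤ 14, value 18 + 13 = 31.
Best is crate H, crate C, and crate D with total value 34.

34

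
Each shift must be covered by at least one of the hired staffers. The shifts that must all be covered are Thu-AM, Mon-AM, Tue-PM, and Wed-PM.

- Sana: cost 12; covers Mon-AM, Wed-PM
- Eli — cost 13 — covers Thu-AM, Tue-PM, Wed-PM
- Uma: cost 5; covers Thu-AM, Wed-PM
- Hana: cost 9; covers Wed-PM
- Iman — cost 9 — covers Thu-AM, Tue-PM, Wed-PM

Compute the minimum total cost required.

This is an integer covering problem.
The greedy cost-per-new-shift heuristic would pick Uma, Iman, and Sana for 26, but a cheaper cover exists.
Choose Sana and Iman: together they cover Thu-AM, Mon-AM, Tue-PM, Wed-PM — every shift.
Total cost: 12 + 9 = 21.
No cover costs less than 21.

21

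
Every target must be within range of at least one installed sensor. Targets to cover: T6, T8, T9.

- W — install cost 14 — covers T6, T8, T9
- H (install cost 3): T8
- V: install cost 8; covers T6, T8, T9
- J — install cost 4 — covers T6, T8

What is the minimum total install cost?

This is a weighted set-cover instance.
The greedy cost-per-new-target heuristic would pick J and V for 12, but a cheaper cover exists.
V alone covers T6, T8, T9 — every target.
Total install cost: 8.
No cover costs less than 8.

8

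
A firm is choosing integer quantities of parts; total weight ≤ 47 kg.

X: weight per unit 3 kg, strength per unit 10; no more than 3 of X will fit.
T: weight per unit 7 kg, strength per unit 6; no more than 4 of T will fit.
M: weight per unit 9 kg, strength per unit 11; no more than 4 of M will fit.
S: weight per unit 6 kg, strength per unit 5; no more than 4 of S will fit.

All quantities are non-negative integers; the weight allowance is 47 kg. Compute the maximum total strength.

X has the best ratio (10/3); taking only X gives at most 3×10 = 30 (stopped by the supply cap of 3).
Mixing does better — 3×X and 4×M: weight 45 ≤ 47, strength 3·10 + 4·11 = 74.

74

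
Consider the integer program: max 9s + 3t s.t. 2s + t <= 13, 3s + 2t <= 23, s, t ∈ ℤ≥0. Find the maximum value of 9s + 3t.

(s,t)=(6,1) is feasible, giving 57.
(s,t)=(6,0) is feasible, giving 54.
(s,t)=(5,2) is feasible, giving 51.
No feasible integer point exceeds 57.

57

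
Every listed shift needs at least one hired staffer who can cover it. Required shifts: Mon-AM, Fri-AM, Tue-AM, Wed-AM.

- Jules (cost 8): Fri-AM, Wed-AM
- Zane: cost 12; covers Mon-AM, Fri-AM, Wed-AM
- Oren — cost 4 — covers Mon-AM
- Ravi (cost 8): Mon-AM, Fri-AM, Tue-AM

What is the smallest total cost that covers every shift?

Choose Jules and Ravi: together they cover Mon-AM, Fri-AM, Tue-AM, Wed-AM — every shift.
Total cost: 8 + 8 = 16.
No cover costs less than 16.

16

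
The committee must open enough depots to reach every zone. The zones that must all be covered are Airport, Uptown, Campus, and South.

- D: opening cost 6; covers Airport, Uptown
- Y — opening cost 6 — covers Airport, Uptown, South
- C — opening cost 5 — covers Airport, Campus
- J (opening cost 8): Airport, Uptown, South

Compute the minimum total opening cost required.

11

Choose Y and C: together they cover Airport, Uptown, Campus, South — every zone.
Total opening cost: 6 + 5 = 11.
No cover costs less than 11.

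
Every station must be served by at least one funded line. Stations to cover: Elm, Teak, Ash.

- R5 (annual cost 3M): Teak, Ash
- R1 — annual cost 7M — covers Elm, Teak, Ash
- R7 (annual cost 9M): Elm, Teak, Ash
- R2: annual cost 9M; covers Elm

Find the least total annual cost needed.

7

This is an integer covering problem.
The greedy cost-per-new-station heuristic would pick R5 and R1 for 10, but a cheaper cover exists.
R1 alone covers Elm, Teak, Ash — every station.
Total annual cost: 7.
No cover costs less than 7.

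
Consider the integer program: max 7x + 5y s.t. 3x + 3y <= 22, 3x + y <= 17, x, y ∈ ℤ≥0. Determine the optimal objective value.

(x,y)=(5,2): 3·5+3·2=21≤22, 3·5+1·2=17≤17, objective 45.
(x,y)=(4,3): 3·4+3·3=21≤22, 3·4+1·3=15≤17, objective 43.
(x,y)=(5,1): 3·5+3·1=18≤22, 3·5+1·1=16≤17, objective 40.
The best lattice point is (5,2), giving 45.

45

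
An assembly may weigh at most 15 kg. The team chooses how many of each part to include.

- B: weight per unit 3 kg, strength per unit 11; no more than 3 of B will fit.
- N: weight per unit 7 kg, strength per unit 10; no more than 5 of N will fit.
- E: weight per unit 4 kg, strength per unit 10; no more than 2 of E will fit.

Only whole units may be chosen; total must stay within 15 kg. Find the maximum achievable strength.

43

B has the best ratio (11/3); taking only B gives at most 3×11 = 33 (stopped by the supply cap of 3).
Mixing does better — 3×B and 1×E: weight 13 ≤ 15, strength 3·11 + 1·10 = 43.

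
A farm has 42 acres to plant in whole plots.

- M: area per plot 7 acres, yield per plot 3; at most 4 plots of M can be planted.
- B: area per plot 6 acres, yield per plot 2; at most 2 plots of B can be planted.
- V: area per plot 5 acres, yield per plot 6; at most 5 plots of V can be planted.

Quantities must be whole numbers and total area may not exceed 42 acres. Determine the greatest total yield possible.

This is a bounded integer knapsack.
V has the best ratio (6/5); taking only V gives at most 5×6 = 30 (stopped by the supply cap of 5).
Mixing does better — 2×M and 5×V: area 39 ≤ 42, yield 2·3 + 5·6 = 36.

36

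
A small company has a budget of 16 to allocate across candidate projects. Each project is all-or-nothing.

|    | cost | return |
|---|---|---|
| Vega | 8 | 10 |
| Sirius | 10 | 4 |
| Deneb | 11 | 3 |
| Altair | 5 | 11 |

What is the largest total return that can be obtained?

Allowing fractional choices, the relaxed optimum would be about 22.2, but projects are indivisible.
Sirius + Altair: cost 10 + 5 = 15 ≤ 16, return 4 + 11 = 15.
Vega + Altair: cost 8 + 5 = 13 ≤ 16, return 10 + 11 = 21.
Best is Vega and Altair with total return 21.

21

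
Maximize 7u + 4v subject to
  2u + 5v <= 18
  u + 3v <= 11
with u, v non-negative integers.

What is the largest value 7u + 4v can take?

(u,v)=(9,0): 2·9+5·0=18≤18, 1·9+3·0=9≤11, objective 63.
(u,v)=(8,0): 2·8+5·0=16≤18, 1·8+3·0=8≤11, objective 56.
The best lattice point is (9,0), giving 63.

63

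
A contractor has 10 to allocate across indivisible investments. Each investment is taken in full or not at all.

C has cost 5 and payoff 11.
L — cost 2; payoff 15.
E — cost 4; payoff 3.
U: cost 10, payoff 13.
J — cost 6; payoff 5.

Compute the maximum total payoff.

26

Allowing fractional choices, the relaxed optimum would be about 29.9, but investments are indivisible.
C + L: cost 5 + 2 = 7 ≤ 10, payoff 11 + 15 = 26.
L + J: cost 2 + 6 = 8 ≤ 10, payoff 15 + 5 = 20.
Best is C and L with total payoff 26.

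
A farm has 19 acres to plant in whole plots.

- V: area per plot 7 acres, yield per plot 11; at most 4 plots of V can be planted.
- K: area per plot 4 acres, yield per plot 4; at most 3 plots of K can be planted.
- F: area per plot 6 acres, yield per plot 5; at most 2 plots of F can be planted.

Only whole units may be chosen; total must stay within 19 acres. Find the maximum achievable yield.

26

1×V and 3×K: area 19 ≤ 19, yield 1·11 + 3·4 = 23.
2×V and 1×K: area 18 ≤ 19, yield 2·11 + 1·4 = 26.
Best is 26.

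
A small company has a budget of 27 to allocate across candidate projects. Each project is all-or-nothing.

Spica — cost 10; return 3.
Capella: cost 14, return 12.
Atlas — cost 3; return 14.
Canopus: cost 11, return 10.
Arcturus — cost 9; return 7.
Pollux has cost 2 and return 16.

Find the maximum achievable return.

Take Atlas, Canopus, Arcturus, and Pollux: cost 3 + 11 + 9 + 2 = 25 ≤ 27, return 14 + 10 + 7 + 16 = 47.
No other feasible combination does better.

47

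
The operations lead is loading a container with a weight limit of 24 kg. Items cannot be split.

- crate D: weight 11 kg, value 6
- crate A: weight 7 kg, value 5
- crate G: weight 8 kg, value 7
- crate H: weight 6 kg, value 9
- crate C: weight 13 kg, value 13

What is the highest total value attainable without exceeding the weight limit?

22

Treat it as a binary knapsack problem.
crate A + crate G + crate H: weight 7 + 8 + 6 = 21 ≤ 24, value 5 + 7 + 9 = 21.
crate H + crate C: weight 6 + 13 = 19 ≤ 24, value 9 + 13 = 22.
Best is crate H and crate C with total value 22.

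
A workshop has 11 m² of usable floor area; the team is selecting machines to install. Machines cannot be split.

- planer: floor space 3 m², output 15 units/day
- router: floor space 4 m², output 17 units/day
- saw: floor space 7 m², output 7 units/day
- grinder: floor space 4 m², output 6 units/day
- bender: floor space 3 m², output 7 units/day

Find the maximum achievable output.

planer + router + grinder: floor space 3 + 4 + 4 = 11 ≤ 11, output 15 + 17 + 6 = 38.
planer + router: floor space 3 + 4 = 7 ≤ 11, output 15 + 17 = 32.
planer + router + bender: floor space 3 + 4 + 3 = 10 ≤ 11, output 15 + 17 + 7 = 39.
Best is planer, router, and bender with total output 39.

39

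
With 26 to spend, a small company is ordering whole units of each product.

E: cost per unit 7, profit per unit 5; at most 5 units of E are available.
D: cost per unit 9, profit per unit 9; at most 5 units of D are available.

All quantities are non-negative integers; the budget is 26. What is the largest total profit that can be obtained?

Take 1×E and 2×D: cost 25 ≤ 26, profit 1·5 + 2·9 = 23.
No other integer combination yields more.

23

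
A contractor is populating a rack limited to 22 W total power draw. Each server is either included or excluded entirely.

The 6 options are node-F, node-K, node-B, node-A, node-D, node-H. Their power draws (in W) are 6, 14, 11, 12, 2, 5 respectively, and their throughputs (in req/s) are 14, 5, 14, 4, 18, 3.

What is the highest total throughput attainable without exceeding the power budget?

Take node-F, node-B, and node-D: power draw 6 + 11 + 2 = 19 ≤ 22, throughput 14 + 14 + 18 = 46.
No other feasible combination does better.

46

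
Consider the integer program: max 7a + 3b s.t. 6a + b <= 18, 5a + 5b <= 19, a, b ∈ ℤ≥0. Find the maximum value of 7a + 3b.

21

Relaxing integrality, the LP optimum is 22.76 at (a,b) = (2.84, 0.96), which is not an integer point.
(a,b)=(3,0): 6·3+1·0=18≤18, 5·3+5·0=15≤19, objective 21.
(a,b)=(2,1): 6·2+1·1=13≤18, 5·2+5·1=15≤19, objective 17.
No feasible integer point exceeds 21.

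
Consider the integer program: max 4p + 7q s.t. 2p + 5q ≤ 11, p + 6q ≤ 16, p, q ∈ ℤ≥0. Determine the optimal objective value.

20

(p,q)=(5,0) is feasible, giving 20.
(p,q)=(4,0) is feasible, giving 16.
Maximum is 20 at (p,q)=(5,0).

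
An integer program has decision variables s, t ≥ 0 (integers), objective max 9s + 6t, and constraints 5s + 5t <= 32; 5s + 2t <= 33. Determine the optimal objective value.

54

The continuous relaxation peaks at (6.4, 0) with value 57.60; rounding to a feasible lattice point costs some objective.
(s,t)=(6,0): 5·6+5·0=30≤32, 5·6+2·0=30≤33, objective 54.
(s,t)=(5,1): 5·5+5·1=30≤32, 5·5+2·1=27≤33, objective 51.
(s,t)=(5,0): 5·5+5·0=25≤32, 5·5+2·0=25≤33, objective 45.
Maximum is 54 at (s,t)=(6,0).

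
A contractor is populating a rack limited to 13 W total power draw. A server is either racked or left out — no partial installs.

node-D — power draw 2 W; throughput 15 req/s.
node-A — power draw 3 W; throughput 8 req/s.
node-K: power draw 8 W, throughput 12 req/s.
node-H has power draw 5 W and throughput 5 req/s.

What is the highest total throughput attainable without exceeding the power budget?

35

node-D + node-A + node-H: power draw 2 + 3 + 5 = 10 ≤ 13, throughput 15 + 8 + 5 = 28.
node-D + node-K: power draw 2 + 8 = 10 ≤ 13, throughput 15 + 12 = 27.
node-D + node-A + node-K: power draw 2 + 3 + 8 = 13 ≤ 13, throughput 15 + 8 + 12 = 35.
Best is node-D, node-A, and node-K with total throughput 35.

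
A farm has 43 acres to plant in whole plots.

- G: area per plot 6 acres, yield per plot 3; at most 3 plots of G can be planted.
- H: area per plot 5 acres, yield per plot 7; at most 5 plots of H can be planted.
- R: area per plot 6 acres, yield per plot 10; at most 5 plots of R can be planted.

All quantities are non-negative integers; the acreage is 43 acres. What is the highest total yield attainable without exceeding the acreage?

65

2×H and 5×R: area 40 ≤ 43, yield 2·7 + 5·10 = 64.
5×H and 3×R: area 43 ≤ 43, yield 5·7 + 3·10 = 65.
Best is 65.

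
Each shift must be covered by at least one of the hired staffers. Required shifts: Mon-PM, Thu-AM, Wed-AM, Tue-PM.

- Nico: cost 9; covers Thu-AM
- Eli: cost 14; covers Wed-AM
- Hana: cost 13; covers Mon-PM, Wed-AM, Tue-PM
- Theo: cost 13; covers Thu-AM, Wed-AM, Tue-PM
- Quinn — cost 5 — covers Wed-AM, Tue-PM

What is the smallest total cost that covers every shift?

22

The greedy cost-per-new-shift heuristic would pick Quinn, Nico, and Hana for 27, but a cheaper cover exists.
Choose Nico and Hana: together they cover Mon-PM, Thu-AM, Wed-AM, Tue-PM — every shift.
Total cost: 9 + 13 = 22.
No cover costs less than 22.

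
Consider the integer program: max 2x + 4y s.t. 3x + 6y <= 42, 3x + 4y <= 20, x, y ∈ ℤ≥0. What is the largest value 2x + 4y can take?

(x,y)=(0,5) is feasible, giving 20.
(x,y)=(1,4) is feasible, giving 18.
Maximum is 20 at (x,y)=(0,5).

20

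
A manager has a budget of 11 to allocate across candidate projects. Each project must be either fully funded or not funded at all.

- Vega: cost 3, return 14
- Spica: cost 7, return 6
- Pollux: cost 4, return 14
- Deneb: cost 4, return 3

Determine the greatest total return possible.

31

Allowing fractional choices, the relaxed optimum would be about 31.4, but projects are indivisible.
Vega + Pollux + Deneb: cost 3 + 4 + 4 = 11 ≤ 11, return 14 + 14 + 3 = 31.
Vega + Spica: cost 3 + 7 = 10 ≤ 11, return 14 + 6 = 20.
Vega + Pollux: cost 3 + 4 = 7 ≤ 11, return 14 + 14 = 28.
Best is Vega, Pollux, and Deneb with total return 31.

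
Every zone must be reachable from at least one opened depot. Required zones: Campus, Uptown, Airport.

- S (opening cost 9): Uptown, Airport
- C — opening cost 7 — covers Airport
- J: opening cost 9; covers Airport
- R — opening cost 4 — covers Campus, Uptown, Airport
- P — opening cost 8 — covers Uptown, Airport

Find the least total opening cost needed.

This is a weighted set-cover instance.
R alone covers Campus, Uptown, Airport — every zone.
Total opening cost: 4.
No cover costs less than 4.

4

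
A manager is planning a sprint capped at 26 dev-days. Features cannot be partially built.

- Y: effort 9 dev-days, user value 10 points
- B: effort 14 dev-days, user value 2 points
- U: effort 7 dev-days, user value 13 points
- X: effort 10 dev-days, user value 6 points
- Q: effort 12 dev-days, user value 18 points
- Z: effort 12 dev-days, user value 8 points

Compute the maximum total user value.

31

Treat it as a binary knapsack problem.
Allowing fractional choices, the relaxed optimum would be about 38.8, but features are indivisible.
U + Q: effort 7 + 12 = 19 ≤ 26, user value 13 + 18 = 31.
Y + U + X: effort 9 + 7 + 10 = 26 ≤ 26, user value 10 + 13 + 6 = 29.
Y + Q: effort 9 + 12 = 21 ≤ 26, user value 10 + 18 = 28.
Best is U and Q with total user value 31.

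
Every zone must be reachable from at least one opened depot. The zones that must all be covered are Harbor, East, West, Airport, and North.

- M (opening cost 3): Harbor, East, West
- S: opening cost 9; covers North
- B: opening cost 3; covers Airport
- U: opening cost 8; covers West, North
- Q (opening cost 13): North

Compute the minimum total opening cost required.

14

Choose M, B, and U: together they cover Harbor, East, West, Airport, North — every zone.
Total opening cost: 3 + 3 + 8 = 14.
No cover costs less than 14.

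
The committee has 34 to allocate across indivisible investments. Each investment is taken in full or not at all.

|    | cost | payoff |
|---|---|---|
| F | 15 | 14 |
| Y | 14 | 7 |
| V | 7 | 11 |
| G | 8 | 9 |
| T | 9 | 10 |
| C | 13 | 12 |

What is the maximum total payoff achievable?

Take F, V, and T: cost 15 + 7 + 9 = 31 ≤ 34, payoff 14 + 11 + 10 = 35.
No other feasible combination does better.

35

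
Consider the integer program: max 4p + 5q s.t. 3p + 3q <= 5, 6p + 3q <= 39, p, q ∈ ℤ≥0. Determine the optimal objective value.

(p,q)=(0,1): 3·0+3·1=3≤5, 6·0+3·1=3≤39, objective 5.
(p,q)=(1,0): 3·1+3·0=3≤5, 6·1+3·0=6≤39, objective 4.
(p,q)=(0,0): 3·0+3·0=0≤5, 6·0+3·0=0≤39, objective 0.
The best lattice point is (0,1), giving 5.

5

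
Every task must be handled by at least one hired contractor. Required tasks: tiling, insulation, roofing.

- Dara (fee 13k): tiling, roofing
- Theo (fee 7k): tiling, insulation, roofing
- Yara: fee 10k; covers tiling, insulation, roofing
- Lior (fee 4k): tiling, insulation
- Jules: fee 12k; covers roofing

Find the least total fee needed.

7

The greedy cost-per-new-task heuristic would pick Lior and Theo for 11, but a cheaper cover exists.
Theo alone covers tiling, insulation, roofing — every task.
Total fee: 7.
No cover costs less than 7.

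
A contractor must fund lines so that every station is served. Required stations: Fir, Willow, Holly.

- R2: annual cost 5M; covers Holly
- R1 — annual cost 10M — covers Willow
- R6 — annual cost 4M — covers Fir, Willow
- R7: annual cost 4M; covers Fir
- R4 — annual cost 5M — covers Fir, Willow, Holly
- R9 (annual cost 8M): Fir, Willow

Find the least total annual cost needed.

5

This is an integer covering problem.
R4 alone covers Fir, Willow, Holly — every station.
Total annual cost: 5.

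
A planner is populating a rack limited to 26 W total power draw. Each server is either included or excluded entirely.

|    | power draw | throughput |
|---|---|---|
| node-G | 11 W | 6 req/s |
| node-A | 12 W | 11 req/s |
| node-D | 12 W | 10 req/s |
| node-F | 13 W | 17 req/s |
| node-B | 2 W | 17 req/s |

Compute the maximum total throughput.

Allowing fractional choices, the relaxed optimum would be about 44.1, but servers are indivisible.
node-A + node-D + node-B: power draw 12 + 12 + 2 = 26 ≤ 26, throughput 11 + 10 + 17 = 38.
node-F + node-B: power draw 13 + 2 = 15 ≤ 26, throughput 17 + 17 = 34.
node-G + node-F + node-B: power draw 11 + 13 + 2 = 26 ≤ 26, throughput 6 + 17 + 17 = 40.
Best is node-G, node-F, and node-B with total throughput 40.

40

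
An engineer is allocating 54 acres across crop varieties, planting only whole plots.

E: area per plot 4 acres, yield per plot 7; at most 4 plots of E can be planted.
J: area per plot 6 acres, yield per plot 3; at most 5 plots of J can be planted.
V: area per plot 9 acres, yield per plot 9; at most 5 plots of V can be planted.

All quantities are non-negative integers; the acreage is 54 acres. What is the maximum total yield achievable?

Take 4×E and 4×V: area 52 ≤ 54, yield 4·7 + 4·9 = 64.
E has the best ratio (7/4) and is taken to its limit of 4; remaining capacity is filled optimally with the others.

64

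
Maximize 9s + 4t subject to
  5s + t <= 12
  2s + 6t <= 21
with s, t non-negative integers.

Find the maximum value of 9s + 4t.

26

Relaxing integrality, the LP optimum is 27.96 at (s,t) = (1.82, 2.89), which is not an integer point.
(s,t)=(2,2): 5·2+1·2=12≤12, 2·2+6·2=16≤21, objective 26.
(s,t)=(2,1): 5·2+1·1=11≤12, 2·2+6·1=10≤21, objective 22.
Maximum is 26 at (s,t)=(2,2).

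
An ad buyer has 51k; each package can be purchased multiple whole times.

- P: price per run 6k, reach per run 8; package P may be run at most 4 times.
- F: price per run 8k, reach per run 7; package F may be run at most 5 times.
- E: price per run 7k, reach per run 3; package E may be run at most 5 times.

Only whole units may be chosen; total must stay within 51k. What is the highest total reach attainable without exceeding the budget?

53

This is a bounded integer knapsack.
P has the best ratio (8/6); taking only P gives at most 4×8 = 32 (stopped by the supply cap of 4).
Mixing does better — 4×P and 3×F: price 48 ≤ 51, reach 4·8 + 3·7 = 53.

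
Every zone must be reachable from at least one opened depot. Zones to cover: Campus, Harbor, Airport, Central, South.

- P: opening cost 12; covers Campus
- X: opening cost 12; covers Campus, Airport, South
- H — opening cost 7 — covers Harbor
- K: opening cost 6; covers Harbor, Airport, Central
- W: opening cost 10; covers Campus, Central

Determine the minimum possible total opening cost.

Choose X and K: together they cover Campus, Harbor, Airport, Central, South — every zone.
Total opening cost: 12 + 6 = 18.
No cover costs less than 18.

18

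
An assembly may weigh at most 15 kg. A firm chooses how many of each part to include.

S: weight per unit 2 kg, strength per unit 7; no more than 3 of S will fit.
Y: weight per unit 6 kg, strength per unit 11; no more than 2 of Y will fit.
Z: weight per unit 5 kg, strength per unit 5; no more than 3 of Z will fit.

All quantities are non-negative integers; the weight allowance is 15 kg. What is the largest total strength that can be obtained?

32

This is a bounded integer knapsack.
S has the best ratio (7/2); taking only S gives at most 3×7 = 21 (stopped by the supply cap of 3).
Mixing does better — 3×S and 1×Y: weight 12 ≤ 15, strength 3·7 + 1·11 = 32.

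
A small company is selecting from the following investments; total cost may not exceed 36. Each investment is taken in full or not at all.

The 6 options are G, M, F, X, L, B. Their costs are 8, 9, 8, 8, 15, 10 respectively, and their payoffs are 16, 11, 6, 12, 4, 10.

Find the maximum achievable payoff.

49

Allowing fractional choices, the relaxed optimum would be about 49.8, but investments are indivisible.
G + M + X + B: cost 8 + 9 + 8 + 10 = 35 ≤ 36, payoff 16 + 11 + 12 + 10 = 49.
G + F + X + B: cost 8 + 8 + 8 + 10 = 34 ≤ 36, payoff 16 + 6 + 12 + 10 = 44.
G + M + F + X: cost 8 + 9 + 8 + 8 = 33 ≤ 36, payoff 16 + 11 + 6 + 12 = 45.
Best is G, M, X, and B with total payoff 49.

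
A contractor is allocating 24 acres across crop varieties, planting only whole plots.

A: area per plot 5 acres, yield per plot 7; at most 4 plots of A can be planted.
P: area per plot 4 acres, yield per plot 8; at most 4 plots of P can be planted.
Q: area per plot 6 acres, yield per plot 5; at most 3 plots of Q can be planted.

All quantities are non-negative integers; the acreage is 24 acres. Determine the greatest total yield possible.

39

This is a bounded integer knapsack.
P has the best ratio (8/4); taking only P gives at most 4×8 = 32 (stopped by the supply cap of 4).
Mixing does better — 1×A and 4×P: area 21 ≤ 24, yield 1·7 + 4·8 = 39.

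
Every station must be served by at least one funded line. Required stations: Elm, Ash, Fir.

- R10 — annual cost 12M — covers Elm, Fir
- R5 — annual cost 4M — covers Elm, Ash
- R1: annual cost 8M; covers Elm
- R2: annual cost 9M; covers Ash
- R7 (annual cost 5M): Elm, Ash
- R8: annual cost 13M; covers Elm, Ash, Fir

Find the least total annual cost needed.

13

The greedy cost-per-new-station heuristic would pick R5 and R10 for 16, but a cheaper cover exists.
R8 alone covers Elm, Ash, Fir — every station.
Total annual cost: 13.
No cover costs less than 13.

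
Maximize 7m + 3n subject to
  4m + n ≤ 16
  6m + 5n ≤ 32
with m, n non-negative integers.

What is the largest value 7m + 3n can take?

(m,n)=(4,0) is feasible, giving 28.
(m,n)=(3,2) is feasible, giving 27.
(m,n)=(3,1) is feasible, giving 24.
(m,n)=(2,3) is feasible, giving 23.
The best lattice point is (4,0), giving 28.

28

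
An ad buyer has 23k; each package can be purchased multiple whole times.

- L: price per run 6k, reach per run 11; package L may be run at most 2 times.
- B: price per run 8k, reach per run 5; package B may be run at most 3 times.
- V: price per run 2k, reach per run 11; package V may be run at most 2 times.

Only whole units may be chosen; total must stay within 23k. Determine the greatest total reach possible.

This is a bounded integer knapsack.
V has the best ratio (11/2); taking only V gives at most 2×11 = 22 (stopped by the supply cap of 2).
Mixing does better — 2×L and 2×V: price 16 ≤ 23, reach 2·11 + 2·11 = 44.

44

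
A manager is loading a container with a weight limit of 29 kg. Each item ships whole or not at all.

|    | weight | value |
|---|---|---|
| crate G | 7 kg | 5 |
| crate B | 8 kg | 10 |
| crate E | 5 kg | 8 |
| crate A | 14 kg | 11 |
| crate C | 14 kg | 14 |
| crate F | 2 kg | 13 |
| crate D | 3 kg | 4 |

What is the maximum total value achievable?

45

Treat it as a binary knapsack problem.
crate B + crate E + crate C + crate F: weight 8 + 5 + 14 + 2 = 29 ≤ 29, value 10 + 8 + 14 + 13 = 45.
crate B + crate C + crate F + crate D: weight 8 + 14 + 2 + 3 = 27 ≤ 29, value 10 + 14 + 13 + 4 = 41.
crate B + crate E + crate A + crate F: weight 8 + 5 + 14 + 2 = 29 ≤ 29, value 10 + 8 + 11 + 13 = 42.
Best is crate B, crate E, crate C, and crate F with total value 45.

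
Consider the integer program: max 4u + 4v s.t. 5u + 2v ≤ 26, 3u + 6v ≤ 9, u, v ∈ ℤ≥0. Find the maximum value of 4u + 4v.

(u,v)=(3,0): 5·3+2·0=15≤26, 3·3+6·0=9≤9, objective 12.
(u,v)=(2,0): 5·2+2·0=10≤26, 3·2+6·0=6≤9, objective 8.
No feasible integer point exceeds 12.

12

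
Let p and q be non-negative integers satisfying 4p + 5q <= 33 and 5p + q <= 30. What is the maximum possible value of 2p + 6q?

36

(p,q)=(0,6) is feasible, giving 36.
(p,q)=(1,5) is feasible, giving 32.
(p,q)=(0,5) is feasible, giving 30.
No feasible integer point exceeds 36.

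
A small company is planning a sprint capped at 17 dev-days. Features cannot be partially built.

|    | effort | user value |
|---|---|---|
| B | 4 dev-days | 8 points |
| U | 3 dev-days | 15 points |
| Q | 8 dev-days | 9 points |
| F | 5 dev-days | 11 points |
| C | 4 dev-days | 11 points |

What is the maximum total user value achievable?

This is an integer program with binary decision variables.
B + U + F + C: effort 4 + 3 + 5 + 4 = 16 ≤ 17, user value 8 + 15 + 11 + 11 = 45.
U + F + C: effort 3 + 5 + 4 = 12 ≤ 17, user value 15 + 11 + 11 = 37.
U + Q + C: effort 3 + 8 + 4 = 15 ≤ 17, user value 15 + 9 + 11 = 35.
Best is B, U, F, and C with total user value 45.

45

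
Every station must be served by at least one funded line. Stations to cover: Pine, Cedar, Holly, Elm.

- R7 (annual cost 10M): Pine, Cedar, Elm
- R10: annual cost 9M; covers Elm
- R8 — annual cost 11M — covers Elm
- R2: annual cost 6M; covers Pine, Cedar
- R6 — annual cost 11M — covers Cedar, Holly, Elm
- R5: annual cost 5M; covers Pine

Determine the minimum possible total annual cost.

16

This is an integer covering problem.
The greedy cost-per-new-station heuristic would pick R2 and R6 for 17, but a cheaper cover exists.
Choose R6 and R5: together they cover Pine, Cedar, Holly, Elm — every station.
Total annual cost: 11 + 5 = 16.
No cover costs less than 16.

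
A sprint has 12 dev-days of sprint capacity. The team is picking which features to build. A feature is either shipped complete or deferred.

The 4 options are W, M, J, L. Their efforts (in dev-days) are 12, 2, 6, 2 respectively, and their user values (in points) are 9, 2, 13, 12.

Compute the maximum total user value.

27

Allowing fractional choices, the relaxed optimum would be about 28.5, but features are indivisible.
J + L: effort 6 + 2 = 8 ≤ 12, user value 13 + 12 = 25.
M + J + L: effort 2 + 6 + 2 = 10 ≤ 12, user value 2 + 13 + 12 = 27.
M + J: effort 2 + 6 = 8 ≤ 12, user value 2 + 13 = 15.
Best is M, J, and L with total user value 27.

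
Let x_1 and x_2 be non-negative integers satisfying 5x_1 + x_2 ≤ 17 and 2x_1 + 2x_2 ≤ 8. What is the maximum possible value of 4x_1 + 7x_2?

(x_1,x_2)=(0,4): 5·0+1·4=4≤17, 2·0+2·4=8≤8, objective 28.
(x_1,x_2)=(1,3): 5·1+1·3=8≤17, 2·1+2·3=8≤8, objective 25.
(x_1,x_2)=(0,3): 5·0+1·3=3≤17, 2·0+2·3=6≤8, objective 21.
No feasible integer point exceeds 28.

28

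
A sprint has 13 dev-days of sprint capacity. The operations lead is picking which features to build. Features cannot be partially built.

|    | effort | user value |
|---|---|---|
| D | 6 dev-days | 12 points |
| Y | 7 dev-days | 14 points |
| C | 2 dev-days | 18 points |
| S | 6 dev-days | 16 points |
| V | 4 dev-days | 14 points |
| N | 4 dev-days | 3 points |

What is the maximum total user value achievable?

C + S + V: effort 2 + 6 + 4 = 12 ≤ 13, user value 18 + 16 + 14 = 48.
Y + C + V: effort 7 + 2 + 4 = 13 ≤ 13, user value 14 + 18 + 14 = 46.
D + C + V: effort 6 + 2 + 4 = 12 ≤ 13, user value 12 + 18 + 14 = 44.
Best is C, S, and V with total user value 48.

48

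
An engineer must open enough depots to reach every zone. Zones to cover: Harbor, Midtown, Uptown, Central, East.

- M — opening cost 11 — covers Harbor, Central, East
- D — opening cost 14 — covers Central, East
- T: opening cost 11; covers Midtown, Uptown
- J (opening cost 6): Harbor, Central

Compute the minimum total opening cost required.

22

This is a weighted set-cover instance.
The greedy cost-per-new-zone heuristic would pick J, T, and M for 28, but a cheaper cover exists.
Choose M and T: together they cover Harbor, Midtown, Uptown, Central, East — every zone.
Total opening cost: 11 + 11 = 22.
No cover costs less than 22.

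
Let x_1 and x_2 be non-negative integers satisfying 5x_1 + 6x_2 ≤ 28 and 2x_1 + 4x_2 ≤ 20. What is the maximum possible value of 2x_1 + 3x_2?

(x_1,x_2)=(2,3): 5·2+6·3=28≤28, 2·2+4·3=16≤20, objective 13.
(x_1,x_2)=(0,4): 5·0+6·4=24≤28, 2·0+4·4=16≤20, objective 12.
No feasible integer point exceeds 13.

13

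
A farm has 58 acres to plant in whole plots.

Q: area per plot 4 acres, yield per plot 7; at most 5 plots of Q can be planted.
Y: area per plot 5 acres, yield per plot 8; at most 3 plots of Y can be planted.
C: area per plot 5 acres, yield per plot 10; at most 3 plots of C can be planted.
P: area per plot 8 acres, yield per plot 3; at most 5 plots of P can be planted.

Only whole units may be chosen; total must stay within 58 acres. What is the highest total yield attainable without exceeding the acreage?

92

This is a bounded integer knapsack.
5×Q, 3×Y, 3×C, and 1×P: area 58 ≤ 58, yield 5·7 + 3·8 + 3·10 + 1·3 = 92.
5×Q, 3×Y, and 3×C: area 50 ≤ 58, yield 5·7 + 3·8 + 3·10 = 89.
Best is 92.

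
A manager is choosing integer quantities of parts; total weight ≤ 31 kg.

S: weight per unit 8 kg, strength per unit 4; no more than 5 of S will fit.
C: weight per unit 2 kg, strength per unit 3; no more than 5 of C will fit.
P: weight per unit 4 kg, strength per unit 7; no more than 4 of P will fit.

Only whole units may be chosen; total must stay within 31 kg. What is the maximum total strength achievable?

43

This is a bounded integer knapsack.
Take 5×C and 4×P: weight 26 ≤ 31, strength 5·3 + 4·7 = 43.
P has the best ratio (7/4) and is taken to its limit of 4; remaining capacity is filled optimally with the others.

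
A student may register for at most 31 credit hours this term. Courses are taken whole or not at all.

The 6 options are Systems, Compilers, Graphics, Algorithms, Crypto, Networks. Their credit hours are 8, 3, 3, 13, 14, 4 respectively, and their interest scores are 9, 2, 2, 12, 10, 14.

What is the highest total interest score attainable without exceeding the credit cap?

39

This is an integer program with binary decision variables.
Allowing fractional choices, the relaxed optimum would be about 39.3, but courses are indivisible.
Systems + Compilers + Graphics + Algorithms + Networks: credit hours 8 + 3 + 3 + 13 + 4 = 31 ≤ 31, interest score 9 + 2 + 2 + 12 + 14 = 39.
Systems + Compilers + Algorithms + Networks: credit hours 8 + 3 + 13 + 4 = 28 ≤ 31, interest score 9 + 2 + 12 + 14 = 37.
Systems + Graphics + Algorithms + Networks: credit hours 8 + 3 + 13 + 4 = 28 ≤ 31, interest score 9 + 2 + 12 + 14 = 37.
Best is Systems, Compilers, Graphics, Algorithms, and Networks with total interest score 39.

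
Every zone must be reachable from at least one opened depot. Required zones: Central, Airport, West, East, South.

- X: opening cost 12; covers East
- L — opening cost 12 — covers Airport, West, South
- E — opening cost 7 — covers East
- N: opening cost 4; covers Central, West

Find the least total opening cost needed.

23

This is a weighted set-cover instance.
Choose L, E, and N: together they cover Central, Airport, West, East, South — every zone.
Total opening cost: 12 + 7 + 4 = 23.
No cover costs less than 23.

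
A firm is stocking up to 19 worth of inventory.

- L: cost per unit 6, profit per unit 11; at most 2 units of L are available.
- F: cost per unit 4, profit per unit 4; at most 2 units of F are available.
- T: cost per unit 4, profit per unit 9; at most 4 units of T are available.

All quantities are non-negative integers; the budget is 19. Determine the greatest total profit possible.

38

T has the best ratio (9/4); taking only T gives at most 4×9 = 36 (stopped by the cost limit).
Mixing does better — 1×L and 3×T: cost 18 ≤ 19, profit 1·11 + 3·9 = 38.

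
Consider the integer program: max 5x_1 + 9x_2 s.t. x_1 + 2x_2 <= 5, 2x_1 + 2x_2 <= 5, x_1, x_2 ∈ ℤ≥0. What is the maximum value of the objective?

18

Relaxing integrality, the LP optimum is 22.50 at (x_1,x_2) = (0, 2.5), which is not an integer point.
(x_1,x_2)=(0,2): 1·0+2·2=4≤5, 2·0+2·2=4≤5, objective 18.
(x_1,x_2)=(1,1): 1·1+2·1=3≤5, 2·1+2·1=4≤5, objective 14.
(x_1,x_2)=(0,1): 1·0+2·1=2≤5, 2·0+2·1=2≤5, objective 9.
No feasible integer point exceeds 18.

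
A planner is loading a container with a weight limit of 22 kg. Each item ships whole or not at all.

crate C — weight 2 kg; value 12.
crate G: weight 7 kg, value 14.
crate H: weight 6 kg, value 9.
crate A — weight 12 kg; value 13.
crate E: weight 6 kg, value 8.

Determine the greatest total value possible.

43

Allowing fractional choices, the relaxed optimum would be about 44.1, but items are indivisible.
crate C + crate G + crate H + crate E: weight 2 + 7 + 6 + 6 = 21 ≤ 22, value 12 + 14 + 9 + 8 = 43.
crate C + crate G + crate A: weight 2 + 7 + 12 = 21 ≤ 22, value 12 + 14 + 13 = 39.
Best is crate C, crate G, crate H, and crate E with total value 43.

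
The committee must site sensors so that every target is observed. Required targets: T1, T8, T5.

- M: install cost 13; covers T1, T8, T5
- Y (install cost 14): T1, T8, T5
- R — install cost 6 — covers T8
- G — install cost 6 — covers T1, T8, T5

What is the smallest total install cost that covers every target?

G alone covers T1, T8, T5 — every target.
Total install cost: 6.

6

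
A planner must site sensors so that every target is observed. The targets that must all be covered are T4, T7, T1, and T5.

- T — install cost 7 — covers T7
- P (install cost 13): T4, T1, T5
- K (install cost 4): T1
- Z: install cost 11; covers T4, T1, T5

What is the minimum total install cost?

18

Choose T and Z: together they cover T4, T7, T1, T5 — every target.
Total install cost: 7 + 11 = 18.
No cover costs less than 18.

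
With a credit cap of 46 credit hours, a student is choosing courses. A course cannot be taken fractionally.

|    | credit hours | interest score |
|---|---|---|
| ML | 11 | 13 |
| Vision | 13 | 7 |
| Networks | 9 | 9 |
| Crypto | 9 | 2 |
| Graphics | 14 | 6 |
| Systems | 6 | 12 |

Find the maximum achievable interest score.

41

Take ML, Vision, Networks, and Systems: credit hours 11 + 13 + 9 + 6 = 39 ≤ 46, interest score 13 + 7 + 9 + 12 = 41.
No other feasible combination does better.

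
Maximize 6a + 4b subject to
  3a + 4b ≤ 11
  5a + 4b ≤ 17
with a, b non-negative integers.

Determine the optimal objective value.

18

Relaxing integrality, the LP optimum is 20.40 at (a,b) = (3.4, 0), which is not an integer point.
(a,b)=(3,0): 3·3+4·0=9≤11, 5·3+4·0=15≤17, objective 18.
(a,b)=(2,1): 3·2+4·1=10≤11, 5·2+4·1=14≤17, objective 16.
(a,b)=(2,0): 3·2+4·0=6≤11, 5·2+4·0=10≤17, objective 12.
No feasible integer point exceeds 18.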